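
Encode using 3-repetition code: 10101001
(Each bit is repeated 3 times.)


Each bit -> 3 copies

111000111000111000000111


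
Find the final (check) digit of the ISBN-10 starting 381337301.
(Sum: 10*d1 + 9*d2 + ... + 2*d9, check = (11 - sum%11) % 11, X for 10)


Weighted sum: 198
198 mod 11 = 0

Check digit: 0


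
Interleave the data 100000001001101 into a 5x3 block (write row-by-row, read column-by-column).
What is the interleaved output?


Matrix:
  100
  000
  001
  001
  101
Read columns: 100010000000111

100010000000111


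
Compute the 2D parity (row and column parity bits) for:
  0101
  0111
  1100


Row parities: 010
Column parities: 1110

Row P: 010, Col P: 1110, Corner: 1


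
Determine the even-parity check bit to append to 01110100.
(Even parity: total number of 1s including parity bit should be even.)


Number of 1s in data: 4
Parity bit: 0

0


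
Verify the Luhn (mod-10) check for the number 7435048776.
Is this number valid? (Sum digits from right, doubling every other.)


Luhn sum = 49
49 mod 10 = 9

Invalid (Luhn sum mod 10 = 9)


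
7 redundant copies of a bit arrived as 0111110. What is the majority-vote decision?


Ones: 5 out of 7
Threshold: 4

1 (5/7 voted 1)


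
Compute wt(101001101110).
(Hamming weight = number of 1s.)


Counting 1s in 101001101110

7


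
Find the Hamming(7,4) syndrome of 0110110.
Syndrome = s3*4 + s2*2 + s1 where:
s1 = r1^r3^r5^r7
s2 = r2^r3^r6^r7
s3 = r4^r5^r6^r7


s1=0, s2=1, s3=0

Syndrome = 2 (error at position 2)


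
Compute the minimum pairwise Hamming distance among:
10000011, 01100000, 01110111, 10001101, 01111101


Comparing all pairs, minimum distance: 2
Can detect 1 errors, correct 0 errors

2


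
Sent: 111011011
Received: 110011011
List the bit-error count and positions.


XOR: 001000000

1 error(s) at position(s): 2


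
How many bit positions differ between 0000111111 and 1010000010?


XOR: 1010111101
Count of 1s: 7

7


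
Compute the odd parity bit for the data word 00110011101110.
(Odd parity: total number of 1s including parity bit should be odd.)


Number of 1s in data: 8
Parity bit: 1

1


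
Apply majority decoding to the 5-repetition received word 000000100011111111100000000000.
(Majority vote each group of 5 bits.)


Groups: 00000, 01000, 11111, 11110, 00000, 00000
Majority votes: 001100

001100


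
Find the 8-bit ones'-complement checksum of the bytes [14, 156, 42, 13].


Sum = 225 mod 256 = 225
Complement = 30

30


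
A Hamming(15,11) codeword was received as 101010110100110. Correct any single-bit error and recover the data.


Syndrome = 1: error at position 1

Data: 11010100110 (corrected bit 1)


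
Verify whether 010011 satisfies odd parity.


Number of 1s: 3

Yes, parity is correct (3 ones)


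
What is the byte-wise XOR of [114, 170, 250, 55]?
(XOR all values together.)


XOR chain: 114 ^ 170 ^ 250 ^ 55 = 21

21


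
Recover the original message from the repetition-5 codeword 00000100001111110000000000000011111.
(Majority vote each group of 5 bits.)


Groups: 00000, 10000, 11111, 10000, 00000, 00000, 11111
Majority votes: 0010001

0010001


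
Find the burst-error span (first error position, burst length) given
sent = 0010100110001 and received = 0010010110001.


XOR: 0000110000000

Burst at position 4, length 2


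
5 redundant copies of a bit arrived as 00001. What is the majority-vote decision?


Ones: 1 out of 5
Threshold: 3

0 (1/5 voted 1)


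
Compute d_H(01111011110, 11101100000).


XOR: 10010111110
Count of 1s: 7

7


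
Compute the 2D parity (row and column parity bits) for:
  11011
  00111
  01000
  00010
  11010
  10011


Row parities: 011111
Column parities: 11111

Row P: 011111, Col P: 11111, Corner: 1


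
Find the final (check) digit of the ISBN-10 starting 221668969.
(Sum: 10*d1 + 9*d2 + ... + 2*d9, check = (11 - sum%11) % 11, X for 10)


Weighted sum: 236
236 mod 11 = 5

Check digit: 6


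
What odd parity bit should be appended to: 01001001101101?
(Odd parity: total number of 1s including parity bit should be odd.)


Number of 1s in data: 7
Parity bit: 0

0


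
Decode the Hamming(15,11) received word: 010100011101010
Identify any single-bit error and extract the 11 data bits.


Syndrome = 15: error at position 15

Data: 00001101011 (corrected bit 15)


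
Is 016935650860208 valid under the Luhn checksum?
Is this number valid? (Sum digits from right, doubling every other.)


Luhn sum = 51
51 mod 10 = 1

Invalid (Luhn sum mod 10 = 1)


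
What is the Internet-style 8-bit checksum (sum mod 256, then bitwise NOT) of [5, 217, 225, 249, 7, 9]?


Sum = 712 mod 256 = 200
Complement = 55

55


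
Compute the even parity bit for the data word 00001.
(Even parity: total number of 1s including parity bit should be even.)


Number of 1s in data: 1
Parity bit: 1

1


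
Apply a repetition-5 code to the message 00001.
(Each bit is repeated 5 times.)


Each bit -> 5 copies

0000000000000000000011111


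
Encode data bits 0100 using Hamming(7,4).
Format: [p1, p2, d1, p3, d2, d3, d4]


Parity bits: p1=1, p2=0, p3=1

1001100


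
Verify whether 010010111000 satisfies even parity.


Number of 1s: 5

No, parity error (5 ones)


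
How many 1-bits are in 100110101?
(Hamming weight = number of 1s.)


Counting 1s in 100110101

5


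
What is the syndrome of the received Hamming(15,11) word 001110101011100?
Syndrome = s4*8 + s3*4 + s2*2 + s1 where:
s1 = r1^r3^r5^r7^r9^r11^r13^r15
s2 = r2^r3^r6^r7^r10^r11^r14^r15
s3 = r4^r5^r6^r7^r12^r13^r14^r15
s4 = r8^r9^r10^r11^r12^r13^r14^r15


s1=0, s2=1, s3=1, s4=0

Syndrome = 6 (error at position 6)


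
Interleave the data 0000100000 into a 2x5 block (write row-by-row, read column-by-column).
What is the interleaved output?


Matrix:
  00001
  00000
Read columns: 0000000010

0000000010


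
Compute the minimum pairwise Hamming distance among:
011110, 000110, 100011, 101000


Comparing all pairs, minimum distance: 2
Can detect 1 errors, correct 0 errors

2


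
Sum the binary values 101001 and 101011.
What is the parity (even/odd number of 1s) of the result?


101001 = 41
101011 = 43
Sum = 84 = 1010100
1s count = 3

odd parity (3 ones in 1010100)


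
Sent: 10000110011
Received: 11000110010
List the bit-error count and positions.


XOR: 01000000001

2 error(s) at position(s): 1, 10


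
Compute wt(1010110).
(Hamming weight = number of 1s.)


Counting 1s in 1010110

4


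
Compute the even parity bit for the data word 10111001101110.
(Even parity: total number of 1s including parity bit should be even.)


Number of 1s in data: 9
Parity bit: 1

1


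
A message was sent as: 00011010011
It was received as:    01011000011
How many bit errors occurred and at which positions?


XOR: 01000010000

2 error(s) at position(s): 1, 6


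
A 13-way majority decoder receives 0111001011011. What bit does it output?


Ones: 8 out of 13
Threshold: 7

1 (8/13 voted 1)


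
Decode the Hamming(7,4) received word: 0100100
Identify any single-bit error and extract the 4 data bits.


Syndrome = 7: error at position 7

Data: 0101 (corrected bit 7)


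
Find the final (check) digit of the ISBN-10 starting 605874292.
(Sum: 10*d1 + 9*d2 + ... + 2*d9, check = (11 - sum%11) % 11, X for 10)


Weighted sum: 257
257 mod 11 = 4

Check digit: 7


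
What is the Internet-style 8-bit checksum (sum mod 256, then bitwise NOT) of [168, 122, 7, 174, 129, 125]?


Sum = 725 mod 256 = 213
Complement = 42

42


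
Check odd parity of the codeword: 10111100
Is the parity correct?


Number of 1s: 5

Yes, parity is correct (5 ones)


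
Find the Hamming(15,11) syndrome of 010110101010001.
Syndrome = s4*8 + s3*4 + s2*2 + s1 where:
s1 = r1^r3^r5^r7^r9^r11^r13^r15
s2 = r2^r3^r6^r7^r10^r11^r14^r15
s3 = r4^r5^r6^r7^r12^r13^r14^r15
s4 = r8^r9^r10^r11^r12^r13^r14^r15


s1=1, s2=0, s3=0, s4=1

Syndrome = 9 (error at position 9)


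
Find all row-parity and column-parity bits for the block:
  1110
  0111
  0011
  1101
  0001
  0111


Row parities: 110111
Column parities: 0001

Row P: 110111, Col P: 0001, Corner: 1


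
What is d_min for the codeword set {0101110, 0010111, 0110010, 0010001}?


Comparing all pairs, minimum distance: 2
Can detect 1 errors, correct 0 errors

2


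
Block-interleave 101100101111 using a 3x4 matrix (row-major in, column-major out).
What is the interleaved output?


Matrix:
  1011
  0010
  1111
Read columns: 101001111101

101001111101


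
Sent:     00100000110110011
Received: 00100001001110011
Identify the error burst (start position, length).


XOR: 00000001111000000

Burst at position 7, length 4


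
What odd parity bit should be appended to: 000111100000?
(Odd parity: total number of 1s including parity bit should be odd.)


Number of 1s in data: 4
Parity bit: 1

1


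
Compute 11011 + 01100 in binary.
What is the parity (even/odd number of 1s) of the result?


11011 = 27
01100 = 12
Sum = 39 = 100111
1s count = 4

even parity (4 ones in 100111)


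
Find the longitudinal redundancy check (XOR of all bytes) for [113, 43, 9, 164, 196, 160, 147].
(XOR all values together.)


XOR chain: 113 ^ 43 ^ 9 ^ 164 ^ 196 ^ 160 ^ 147 = 0

0


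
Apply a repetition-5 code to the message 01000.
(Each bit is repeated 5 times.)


Each bit -> 5 copies

0000011111000000000000000


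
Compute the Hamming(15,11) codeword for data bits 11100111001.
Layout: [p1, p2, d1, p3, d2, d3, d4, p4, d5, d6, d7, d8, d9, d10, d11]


Parity bits: p1=0, p2=1, p3=0, p4=0

011011000111001


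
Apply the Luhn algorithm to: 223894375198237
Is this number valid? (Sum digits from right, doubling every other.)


Luhn sum = 79
79 mod 10 = 9

Invalid (Luhn sum mod 10 = 9)


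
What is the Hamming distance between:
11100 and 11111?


XOR: 00011
Count of 1s: 2

2


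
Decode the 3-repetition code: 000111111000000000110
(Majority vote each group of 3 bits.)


Groups: 000, 111, 111, 000, 000, 000, 110
Majority votes: 0110001

0110001


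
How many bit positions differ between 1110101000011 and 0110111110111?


XOR: 1000010110100
Count of 1s: 5

5


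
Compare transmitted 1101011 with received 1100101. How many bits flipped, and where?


XOR: 0001110

3 error(s) at position(s): 3, 4, 5


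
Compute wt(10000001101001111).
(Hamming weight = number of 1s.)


Counting 1s in 10000001101001111

8


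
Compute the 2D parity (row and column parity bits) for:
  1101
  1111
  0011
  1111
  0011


Row parities: 10000
Column parities: 1101

Row P: 10000, Col P: 1101, Corner: 1


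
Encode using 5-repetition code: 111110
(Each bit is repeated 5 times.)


Each bit -> 5 copies

111111111111111111111111100000


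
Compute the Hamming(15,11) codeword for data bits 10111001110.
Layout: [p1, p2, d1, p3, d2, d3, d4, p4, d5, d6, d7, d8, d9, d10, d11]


Parity bits: p1=0, p2=0, p3=1, p4=0

001101101001110


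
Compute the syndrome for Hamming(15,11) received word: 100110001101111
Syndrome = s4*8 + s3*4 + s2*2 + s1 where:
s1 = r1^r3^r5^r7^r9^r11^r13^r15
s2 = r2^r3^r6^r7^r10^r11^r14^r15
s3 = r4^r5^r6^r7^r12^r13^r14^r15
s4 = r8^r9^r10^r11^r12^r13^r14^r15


s1=1, s2=1, s3=0, s4=0

Syndrome = 3 (error at position 3)


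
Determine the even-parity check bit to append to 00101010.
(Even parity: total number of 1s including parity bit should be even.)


Number of 1s in data: 3
Parity bit: 1

1


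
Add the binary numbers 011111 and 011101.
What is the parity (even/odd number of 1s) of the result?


011111 = 31
011101 = 29
Sum = 60 = 111100
1s count = 4

even parity (4 ones in 111100)


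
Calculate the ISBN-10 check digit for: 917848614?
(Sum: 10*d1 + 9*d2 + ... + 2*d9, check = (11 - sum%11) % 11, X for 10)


Weighted sum: 310
310 mod 11 = 2

Check digit: 9


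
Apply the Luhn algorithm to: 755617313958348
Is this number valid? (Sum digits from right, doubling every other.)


Luhn sum = 70
70 mod 10 = 0

Valid (Luhn sum mod 10 = 0)


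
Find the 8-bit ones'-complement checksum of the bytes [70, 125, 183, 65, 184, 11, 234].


Sum = 872 mod 256 = 104
Complement = 151

151


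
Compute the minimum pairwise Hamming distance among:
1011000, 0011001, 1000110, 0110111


Comparing all pairs, minimum distance: 2
Can detect 1 errors, correct 0 errors

2


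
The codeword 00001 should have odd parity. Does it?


Number of 1s: 1

Yes, parity is correct (1 ones)


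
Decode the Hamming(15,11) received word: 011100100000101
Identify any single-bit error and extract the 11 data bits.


Syndrome = 0: no error detected

Data: 10010000101 (no errors)


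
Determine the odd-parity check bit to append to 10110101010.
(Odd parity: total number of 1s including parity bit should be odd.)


Number of 1s in data: 6
Parity bit: 1

1


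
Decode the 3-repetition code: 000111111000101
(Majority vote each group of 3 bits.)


Groups: 000, 111, 111, 000, 101
Majority votes: 01101

01101


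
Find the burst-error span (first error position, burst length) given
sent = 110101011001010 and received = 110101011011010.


XOR: 000000000010000

Burst at position 10, length 1


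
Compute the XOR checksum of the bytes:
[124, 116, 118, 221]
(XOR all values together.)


XOR chain: 124 ^ 116 ^ 118 ^ 221 = 163

163


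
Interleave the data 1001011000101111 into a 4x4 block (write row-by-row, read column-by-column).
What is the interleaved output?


Matrix:
  1001
  0110
  0010
  1111
Read columns: 1001010101111001

1001010101111001


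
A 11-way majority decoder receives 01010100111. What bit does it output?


Ones: 6 out of 11
Threshold: 6

1 (6/11 voted 1)


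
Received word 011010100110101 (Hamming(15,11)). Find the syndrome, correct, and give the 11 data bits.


Syndrome = 0: no error detected

Data: 11010110101 (no errors)


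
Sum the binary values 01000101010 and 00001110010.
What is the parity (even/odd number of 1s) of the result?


01000101010 = 554
00001110010 = 114
Sum = 668 = 1010011100
1s count = 5

odd parity (5 ones in 1010011100)


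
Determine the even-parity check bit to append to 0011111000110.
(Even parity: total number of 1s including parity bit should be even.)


Number of 1s in data: 7
Parity bit: 1

1


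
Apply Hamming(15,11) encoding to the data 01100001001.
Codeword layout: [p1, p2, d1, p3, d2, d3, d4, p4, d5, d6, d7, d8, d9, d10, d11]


Parity bits: p1=0, p2=0, p3=0, p4=0

000011000001001


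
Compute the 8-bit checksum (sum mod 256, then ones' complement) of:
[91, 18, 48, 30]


Sum = 187 mod 256 = 187
Complement = 68

68


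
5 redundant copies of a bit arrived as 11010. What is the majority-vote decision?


Ones: 3 out of 5
Threshold: 3

1 (3/5 voted 1)


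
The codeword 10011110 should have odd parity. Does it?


Number of 1s: 5

Yes, parity is correct (5 ones)


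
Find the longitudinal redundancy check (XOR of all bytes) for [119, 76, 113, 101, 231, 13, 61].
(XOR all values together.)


XOR chain: 119 ^ 76 ^ 113 ^ 101 ^ 231 ^ 13 ^ 61 = 248

248


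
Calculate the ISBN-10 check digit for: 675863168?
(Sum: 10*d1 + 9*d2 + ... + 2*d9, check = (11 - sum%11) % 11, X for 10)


Weighted sum: 308
308 mod 11 = 0

Check digit: 0


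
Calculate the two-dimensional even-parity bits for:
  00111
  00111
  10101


Row parities: 111
Column parities: 10101

Row P: 111, Col P: 10101, Corner: 1


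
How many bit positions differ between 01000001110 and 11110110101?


XOR: 10110111011
Count of 1s: 8

8


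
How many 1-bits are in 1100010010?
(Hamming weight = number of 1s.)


Counting 1s in 1100010010

4


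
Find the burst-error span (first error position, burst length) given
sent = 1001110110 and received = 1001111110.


XOR: 0000001000

Burst at position 6, length 1


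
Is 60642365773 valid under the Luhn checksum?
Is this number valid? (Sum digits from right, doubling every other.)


Luhn sum = 50
50 mod 10 = 0

Valid (Luhn sum mod 10 = 0)


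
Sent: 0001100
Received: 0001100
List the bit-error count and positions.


XOR: 0000000

0 errors (received matches sent)


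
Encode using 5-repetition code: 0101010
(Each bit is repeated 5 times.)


Each bit -> 5 copies

00000111110000011111000001111100000


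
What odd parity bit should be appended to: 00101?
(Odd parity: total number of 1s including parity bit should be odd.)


Number of 1s in data: 2
Parity bit: 1

1


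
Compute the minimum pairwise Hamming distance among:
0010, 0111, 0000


Comparing all pairs, minimum distance: 1
Can detect 0 errors, correct 0 errors

1


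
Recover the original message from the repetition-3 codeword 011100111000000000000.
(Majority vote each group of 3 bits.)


Groups: 011, 100, 111, 000, 000, 000, 000
Majority votes: 1010000

1010000


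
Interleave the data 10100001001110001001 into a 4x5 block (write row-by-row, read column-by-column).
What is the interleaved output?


Matrix:
  10100
  00100
  11100
  01001
Read columns: 10100011111000000001

10100011111000000001


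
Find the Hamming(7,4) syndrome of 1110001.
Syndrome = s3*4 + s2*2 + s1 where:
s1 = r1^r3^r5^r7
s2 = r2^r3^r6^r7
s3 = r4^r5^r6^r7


s1=1, s2=1, s3=1

Syndrome = 7 (error at position 7)


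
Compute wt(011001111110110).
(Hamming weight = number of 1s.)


Counting 1s in 011001111110110

10


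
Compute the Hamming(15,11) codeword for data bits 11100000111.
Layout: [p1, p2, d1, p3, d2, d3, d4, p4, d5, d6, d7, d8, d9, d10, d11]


Parity bits: p1=0, p2=0, p3=1, p4=1

001111010000111


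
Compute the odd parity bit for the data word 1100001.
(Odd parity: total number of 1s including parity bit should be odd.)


Number of 1s in data: 3
Parity bit: 0

0


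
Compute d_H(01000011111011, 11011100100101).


XOR: 10011111011110
Count of 1s: 10

10


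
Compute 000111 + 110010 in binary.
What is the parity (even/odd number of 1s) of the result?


000111 = 7
110010 = 50
Sum = 57 = 111001
1s count = 4

even parity (4 ones in 111001)


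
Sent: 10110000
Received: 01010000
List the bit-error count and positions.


XOR: 11100000

3 error(s) at position(s): 0, 1, 2


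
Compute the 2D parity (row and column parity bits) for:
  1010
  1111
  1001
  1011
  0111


Row parities: 00011
Column parities: 0000

Row P: 00011, Col P: 0000, Corner: 0


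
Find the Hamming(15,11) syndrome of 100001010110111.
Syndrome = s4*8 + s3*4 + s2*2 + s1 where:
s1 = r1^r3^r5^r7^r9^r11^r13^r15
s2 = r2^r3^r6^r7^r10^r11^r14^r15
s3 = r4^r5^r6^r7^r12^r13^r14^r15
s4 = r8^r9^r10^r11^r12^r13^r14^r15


s1=0, s2=1, s3=0, s4=0

Syndrome = 2 (error at position 2)


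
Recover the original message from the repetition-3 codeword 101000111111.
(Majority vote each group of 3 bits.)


Groups: 101, 000, 111, 111
Majority votes: 1011

1011


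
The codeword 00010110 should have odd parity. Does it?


Number of 1s: 3

Yes, parity is correct (3 ones)


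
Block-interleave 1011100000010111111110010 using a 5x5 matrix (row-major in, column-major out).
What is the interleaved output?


Matrix:
  10111
  00000
  01011
  11111
  10010
Read columns: 1001100110100101011110110

1001100110100101011110110


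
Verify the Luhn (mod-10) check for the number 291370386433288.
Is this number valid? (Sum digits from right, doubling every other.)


Luhn sum = 75
75 mod 10 = 5

Invalid (Luhn sum mod 10 = 5)


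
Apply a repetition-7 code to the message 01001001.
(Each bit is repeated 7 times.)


Each bit -> 7 copies

00000001111111000000000000001111111000000000000001111111


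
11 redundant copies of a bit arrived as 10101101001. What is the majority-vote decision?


Ones: 6 out of 11
Threshold: 6

1 (6/11 voted 1)


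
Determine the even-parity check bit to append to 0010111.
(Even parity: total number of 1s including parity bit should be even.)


Number of 1s in data: 4
Parity bit: 0

0


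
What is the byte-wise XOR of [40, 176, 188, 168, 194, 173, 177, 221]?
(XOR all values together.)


XOR chain: 40 ^ 176 ^ 188 ^ 168 ^ 194 ^ 173 ^ 177 ^ 221 = 143

143


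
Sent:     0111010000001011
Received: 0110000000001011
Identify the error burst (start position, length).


XOR: 0001010000000000

Burst at position 3, length 3


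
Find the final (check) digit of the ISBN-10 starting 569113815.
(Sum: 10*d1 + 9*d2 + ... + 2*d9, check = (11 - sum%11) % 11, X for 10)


Weighted sum: 249
249 mod 11 = 7

Check digit: 4


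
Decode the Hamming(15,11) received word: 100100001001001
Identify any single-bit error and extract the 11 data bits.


Syndrome = 15: error at position 15

Data: 00001001000 (corrected bit 15)


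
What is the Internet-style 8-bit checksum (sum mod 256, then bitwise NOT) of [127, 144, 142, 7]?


Sum = 420 mod 256 = 164
Complement = 91

91


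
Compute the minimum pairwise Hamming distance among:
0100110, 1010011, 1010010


Comparing all pairs, minimum distance: 1
Can detect 0 errors, correct 0 errors

1


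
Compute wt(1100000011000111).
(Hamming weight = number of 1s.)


Counting 1s in 1100000011000111

7


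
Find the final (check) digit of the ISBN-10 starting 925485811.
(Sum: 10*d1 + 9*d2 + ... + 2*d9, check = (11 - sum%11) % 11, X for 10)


Weighted sum: 286
286 mod 11 = 0

Check digit: 0


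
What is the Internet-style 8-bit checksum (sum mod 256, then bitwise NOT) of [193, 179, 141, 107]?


Sum = 620 mod 256 = 108
Complement = 147

147


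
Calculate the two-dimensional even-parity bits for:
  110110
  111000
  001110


Row parities: 011
Column parities: 000000

Row P: 011, Col P: 000000, Corner: 0


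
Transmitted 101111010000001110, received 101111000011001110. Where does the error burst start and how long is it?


XOR: 000000010011000000

Burst at position 7, length 5


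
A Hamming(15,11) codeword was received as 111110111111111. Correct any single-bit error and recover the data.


Syndrome = 6: error at position 6

Data: 11111111111 (corrected bit 6)


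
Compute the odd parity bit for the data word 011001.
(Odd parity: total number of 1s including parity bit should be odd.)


Number of 1s in data: 3
Parity bit: 0

0


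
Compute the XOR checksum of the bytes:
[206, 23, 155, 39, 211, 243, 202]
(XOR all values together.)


XOR chain: 206 ^ 23 ^ 155 ^ 39 ^ 211 ^ 243 ^ 202 = 143

143


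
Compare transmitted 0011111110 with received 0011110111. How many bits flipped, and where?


XOR: 0000001001

2 error(s) at position(s): 6, 9


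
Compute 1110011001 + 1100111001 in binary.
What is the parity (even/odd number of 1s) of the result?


1110011001 = 921
1100111001 = 825
Sum = 1746 = 11011010010
1s count = 6

even parity (6 ones in 11011010010)


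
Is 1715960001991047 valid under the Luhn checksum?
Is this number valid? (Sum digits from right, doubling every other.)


Luhn sum = 67
67 mod 10 = 7

Invalid (Luhn sum mod 10 = 7)


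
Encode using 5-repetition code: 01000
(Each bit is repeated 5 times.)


Each bit -> 5 copies

0000011111000000000000000


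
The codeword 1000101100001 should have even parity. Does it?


Number of 1s: 5

No, parity error (5 ones)


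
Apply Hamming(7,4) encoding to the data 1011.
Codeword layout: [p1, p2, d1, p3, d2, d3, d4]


Parity bits: p1=0, p2=1, p3=0

0110011


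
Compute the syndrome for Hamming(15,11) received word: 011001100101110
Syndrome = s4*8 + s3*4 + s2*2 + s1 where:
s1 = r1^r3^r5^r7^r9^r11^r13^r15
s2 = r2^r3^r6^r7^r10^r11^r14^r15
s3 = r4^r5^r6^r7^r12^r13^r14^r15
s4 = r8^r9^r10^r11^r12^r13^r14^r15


s1=1, s2=0, s3=1, s4=0

Syndrome = 5 (error at position 5)


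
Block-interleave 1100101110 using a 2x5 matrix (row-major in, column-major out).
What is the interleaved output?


Matrix:
  11001
  01110
Read columns: 1011010110

1011010110


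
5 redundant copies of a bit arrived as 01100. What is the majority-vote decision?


Ones: 2 out of 5
Threshold: 3

0 (2/5 voted 1)


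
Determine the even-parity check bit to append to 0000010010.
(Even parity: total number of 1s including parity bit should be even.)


Number of 1s in data: 2
Parity bit: 0

0


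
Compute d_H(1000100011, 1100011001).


XOR: 0100111010
Count of 1s: 5

5


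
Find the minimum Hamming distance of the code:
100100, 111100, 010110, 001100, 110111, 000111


Comparing all pairs, minimum distance: 2
Can detect 1 errors, correct 0 errors

2


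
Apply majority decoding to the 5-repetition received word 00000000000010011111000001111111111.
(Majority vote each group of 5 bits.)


Groups: 00000, 00000, 00100, 11111, 00000, 11111, 11111
Majority votes: 0001011

0001011


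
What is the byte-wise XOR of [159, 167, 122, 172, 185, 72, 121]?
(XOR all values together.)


XOR chain: 159 ^ 167 ^ 122 ^ 172 ^ 185 ^ 72 ^ 121 = 102

102


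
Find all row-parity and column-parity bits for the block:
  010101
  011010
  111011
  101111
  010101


Row parities: 11111
Column parities: 001110

Row P: 11111, Col P: 001110, Corner: 1


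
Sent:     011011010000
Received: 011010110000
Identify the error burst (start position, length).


XOR: 000001100000

Burst at position 5, length 2


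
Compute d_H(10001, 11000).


XOR: 01001
Count of 1s: 2

2


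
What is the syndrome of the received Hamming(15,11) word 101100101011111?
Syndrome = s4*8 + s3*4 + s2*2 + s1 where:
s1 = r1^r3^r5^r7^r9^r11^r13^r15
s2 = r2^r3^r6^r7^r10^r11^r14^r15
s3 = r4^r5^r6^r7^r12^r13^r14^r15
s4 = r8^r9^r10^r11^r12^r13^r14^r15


s1=1, s2=1, s3=0, s4=0

Syndrome = 3 (error at position 3)


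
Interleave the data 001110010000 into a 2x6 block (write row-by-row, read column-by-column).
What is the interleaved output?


Matrix:
  001110
  010000
Read columns: 000110101000

000110101000


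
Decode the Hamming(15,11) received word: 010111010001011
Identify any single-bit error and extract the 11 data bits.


Syndrome = 0: no error detected

Data: 01100001011 (no errors)


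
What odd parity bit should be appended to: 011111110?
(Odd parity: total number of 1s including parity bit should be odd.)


Number of 1s in data: 7
Parity bit: 0

0


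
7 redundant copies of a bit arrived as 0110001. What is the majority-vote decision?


Ones: 3 out of 7
Threshold: 4

0 (3/7 voted 1)


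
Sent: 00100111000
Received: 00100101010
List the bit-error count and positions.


XOR: 00000010010

2 error(s) at position(s): 6, 9


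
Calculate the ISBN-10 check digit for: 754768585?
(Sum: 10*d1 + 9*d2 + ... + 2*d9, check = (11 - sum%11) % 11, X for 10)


Weighted sum: 326
326 mod 11 = 7

Check digit: 4


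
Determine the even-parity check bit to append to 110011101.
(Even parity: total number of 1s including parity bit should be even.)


Number of 1s in data: 6
Parity bit: 0

0


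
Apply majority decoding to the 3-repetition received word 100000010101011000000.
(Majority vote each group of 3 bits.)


Groups: 100, 000, 010, 101, 011, 000, 000
Majority votes: 0001100

0001100


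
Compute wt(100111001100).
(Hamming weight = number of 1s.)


Counting 1s in 100111001100

6


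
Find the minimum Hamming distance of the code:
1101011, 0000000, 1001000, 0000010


Comparing all pairs, minimum distance: 1
Can detect 0 errors, correct 0 errors

1


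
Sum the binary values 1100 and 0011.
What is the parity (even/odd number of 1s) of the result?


1100 = 12
0011 = 3
Sum = 15 = 1111
1s count = 4

even parity (4 ones in 1111)


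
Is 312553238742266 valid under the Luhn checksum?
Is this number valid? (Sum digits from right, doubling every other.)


Luhn sum = 59
59 mod 10 = 9

Invalid (Luhn sum mod 10 = 9)


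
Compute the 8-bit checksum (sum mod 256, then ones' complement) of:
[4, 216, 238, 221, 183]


Sum = 862 mod 256 = 94
Complement = 161

161


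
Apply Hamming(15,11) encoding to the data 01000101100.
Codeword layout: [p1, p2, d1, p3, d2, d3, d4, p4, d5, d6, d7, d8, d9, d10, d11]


Parity bits: p1=0, p2=1, p3=1, p4=1

010110010101100


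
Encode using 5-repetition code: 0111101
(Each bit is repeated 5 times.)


Each bit -> 5 copies

00000111111111111111111110000011111


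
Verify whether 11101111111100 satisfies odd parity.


Number of 1s: 11

Yes, parity is correct (11 ones)


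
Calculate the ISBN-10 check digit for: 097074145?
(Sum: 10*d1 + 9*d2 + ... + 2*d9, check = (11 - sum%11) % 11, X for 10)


Weighted sum: 225
225 mod 11 = 5

Check digit: 6


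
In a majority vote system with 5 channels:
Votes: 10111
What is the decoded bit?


Ones: 4 out of 5
Threshold: 3

1 (4/5 voted 1)


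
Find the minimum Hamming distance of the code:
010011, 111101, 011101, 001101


Comparing all pairs, minimum distance: 1
Can detect 0 errors, correct 0 errors

1


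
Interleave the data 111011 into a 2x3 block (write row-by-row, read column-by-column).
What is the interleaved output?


Matrix:
  111
  011
Read columns: 101111

101111


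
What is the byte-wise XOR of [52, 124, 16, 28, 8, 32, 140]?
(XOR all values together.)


XOR chain: 52 ^ 124 ^ 16 ^ 28 ^ 8 ^ 32 ^ 140 = 224

224


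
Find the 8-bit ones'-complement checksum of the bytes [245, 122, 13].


Sum = 380 mod 256 = 124
Complement = 131

131


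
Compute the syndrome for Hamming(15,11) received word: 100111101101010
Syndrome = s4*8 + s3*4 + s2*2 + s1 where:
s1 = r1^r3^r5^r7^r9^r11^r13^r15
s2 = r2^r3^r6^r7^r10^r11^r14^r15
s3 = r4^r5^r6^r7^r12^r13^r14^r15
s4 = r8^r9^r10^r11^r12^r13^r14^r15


s1=0, s2=0, s3=0, s4=0

Syndrome = 0 (no error)


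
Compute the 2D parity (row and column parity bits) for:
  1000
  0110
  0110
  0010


Row parities: 1001
Column parities: 1010

Row P: 1001, Col P: 1010, Corner: 0


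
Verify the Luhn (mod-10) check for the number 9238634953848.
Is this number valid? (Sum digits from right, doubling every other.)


Luhn sum = 83
83 mod 10 = 3

Invalid (Luhn sum mod 10 = 3)


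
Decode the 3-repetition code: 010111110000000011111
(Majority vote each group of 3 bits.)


Groups: 010, 111, 110, 000, 000, 011, 111
Majority votes: 0110011

0110011


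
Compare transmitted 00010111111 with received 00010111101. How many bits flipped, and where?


XOR: 00000000010

1 error(s) at position(s): 9


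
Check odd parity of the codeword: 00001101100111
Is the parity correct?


Number of 1s: 7

Yes, parity is correct (7 ones)


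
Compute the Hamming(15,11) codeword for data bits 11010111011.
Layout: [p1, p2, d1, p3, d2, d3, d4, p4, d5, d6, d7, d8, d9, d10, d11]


Parity bits: p1=1, p2=0, p3=1, p4=1

101110110111011


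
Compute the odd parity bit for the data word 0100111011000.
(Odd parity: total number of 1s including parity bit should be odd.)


Number of 1s in data: 6
Parity bit: 1

1


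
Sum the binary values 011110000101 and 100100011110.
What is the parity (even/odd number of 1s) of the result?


011110000101 = 1925
100100011110 = 2334
Sum = 4259 = 1000010100011
1s count = 5

odd parity (5 ones in 1000010100011)


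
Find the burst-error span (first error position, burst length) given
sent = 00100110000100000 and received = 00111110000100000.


XOR: 00011000000000000

Burst at position 3, length 2


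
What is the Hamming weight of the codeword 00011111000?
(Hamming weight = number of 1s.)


Counting 1s in 00011111000

5


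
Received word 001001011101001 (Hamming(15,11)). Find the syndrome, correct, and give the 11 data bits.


Syndrome = 13: error at position 13

Data: 10101101101 (corrected bit 13)


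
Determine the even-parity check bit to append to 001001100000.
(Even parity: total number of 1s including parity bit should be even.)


Number of 1s in data: 3
Parity bit: 1

1


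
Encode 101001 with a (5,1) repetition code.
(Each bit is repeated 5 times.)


Each bit -> 5 copies

111110000011111000000000011111


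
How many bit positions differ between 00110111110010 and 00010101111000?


XOR: 00100010001010
Count of 1s: 4

4


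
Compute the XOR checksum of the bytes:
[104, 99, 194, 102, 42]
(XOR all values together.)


XOR chain: 104 ^ 99 ^ 194 ^ 102 ^ 42 = 133

133


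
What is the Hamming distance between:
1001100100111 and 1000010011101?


XOR: 0001110111010
Count of 1s: 7

7


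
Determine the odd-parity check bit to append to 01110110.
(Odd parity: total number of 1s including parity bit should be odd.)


Number of 1s in data: 5
Parity bit: 0

0


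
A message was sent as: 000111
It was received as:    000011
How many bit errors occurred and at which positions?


XOR: 000100

1 error(s) at position(s): 3


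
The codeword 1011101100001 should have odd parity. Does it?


Number of 1s: 7

Yes, parity is correct (7 ones)


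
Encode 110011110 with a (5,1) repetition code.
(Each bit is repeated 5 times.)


Each bit -> 5 copies

111111111100000000001111111111111111111100000


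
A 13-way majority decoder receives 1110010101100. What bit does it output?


Ones: 7 out of 13
Threshold: 7

1 (7/13 voted 1)


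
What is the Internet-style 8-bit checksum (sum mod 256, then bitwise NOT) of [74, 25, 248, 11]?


Sum = 358 mod 256 = 102
Complement = 153

153


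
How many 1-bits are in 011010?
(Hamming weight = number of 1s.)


Counting 1s in 011010

3


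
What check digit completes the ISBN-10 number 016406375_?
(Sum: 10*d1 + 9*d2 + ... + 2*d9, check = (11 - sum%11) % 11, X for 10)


Weighted sum: 158
158 mod 11 = 4

Check digit: 7


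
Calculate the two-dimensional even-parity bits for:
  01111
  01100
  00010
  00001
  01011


Row parities: 00111
Column parities: 01011

Row P: 00111, Col P: 01011, Corner: 1


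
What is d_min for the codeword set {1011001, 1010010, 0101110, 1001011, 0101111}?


Comparing all pairs, minimum distance: 1
Can detect 0 errors, correct 0 errors

1


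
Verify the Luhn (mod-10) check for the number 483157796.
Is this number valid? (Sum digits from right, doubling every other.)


Luhn sum = 48
48 mod 10 = 8

Invalid (Luhn sum mod 10 = 8)


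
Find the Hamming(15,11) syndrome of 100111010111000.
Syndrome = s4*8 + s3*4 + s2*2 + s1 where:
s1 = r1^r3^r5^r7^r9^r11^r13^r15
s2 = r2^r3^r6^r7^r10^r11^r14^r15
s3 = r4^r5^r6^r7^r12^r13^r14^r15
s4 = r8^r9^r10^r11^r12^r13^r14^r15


s1=1, s2=1, s3=0, s4=0

Syndrome = 3 (error at position 3)


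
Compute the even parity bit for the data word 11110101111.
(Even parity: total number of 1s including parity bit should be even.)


Number of 1s in data: 9
Parity bit: 1

1


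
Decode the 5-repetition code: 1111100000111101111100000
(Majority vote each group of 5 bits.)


Groups: 11111, 00000, 11110, 11111, 00000
Majority votes: 10110

10110


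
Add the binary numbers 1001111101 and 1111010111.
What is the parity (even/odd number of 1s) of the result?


1001111101 = 637
1111010111 = 983
Sum = 1620 = 11001010100
1s count = 5

odd parity (5 ones in 11001010100)


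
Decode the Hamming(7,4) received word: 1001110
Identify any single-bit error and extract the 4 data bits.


Syndrome = 6: error at position 6

Data: 0100 (corrected bit 6)


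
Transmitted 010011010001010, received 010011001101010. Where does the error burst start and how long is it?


XOR: 000000011100000

Burst at position 7, length 3


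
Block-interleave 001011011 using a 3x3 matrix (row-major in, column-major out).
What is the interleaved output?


Matrix:
  001
  011
  011
Read columns: 000011111

000011111


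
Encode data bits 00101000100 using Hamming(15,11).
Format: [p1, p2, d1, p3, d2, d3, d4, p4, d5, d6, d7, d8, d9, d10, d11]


Parity bits: p1=0, p2=1, p3=0, p4=0

010001001000100


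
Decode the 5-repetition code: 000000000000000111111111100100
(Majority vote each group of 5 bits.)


Groups: 00000, 00000, 00000, 11111, 11111, 00100
Majority votes: 000110

000110


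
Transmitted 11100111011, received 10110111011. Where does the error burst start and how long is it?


XOR: 01010000000

Burst at position 1, length 3


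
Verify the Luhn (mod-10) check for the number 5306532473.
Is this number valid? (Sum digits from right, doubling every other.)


Luhn sum = 30
30 mod 10 = 0

Valid (Luhn sum mod 10 = 0)


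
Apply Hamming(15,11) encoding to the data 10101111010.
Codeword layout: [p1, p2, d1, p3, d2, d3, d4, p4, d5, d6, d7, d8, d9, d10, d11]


Parity bits: p1=1, p2=1, p3=1, p4=1

111101011111010


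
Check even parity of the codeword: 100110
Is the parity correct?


Number of 1s: 3

No, parity error (3 ones)


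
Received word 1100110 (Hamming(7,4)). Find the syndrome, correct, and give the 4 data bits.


Syndrome = 0: no error detected

Data: 0110 (no errors)


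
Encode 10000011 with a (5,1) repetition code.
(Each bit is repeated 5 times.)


Each bit -> 5 copies

1111100000000000000000000000001111111111


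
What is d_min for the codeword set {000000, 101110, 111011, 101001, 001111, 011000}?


Comparing all pairs, minimum distance: 2
Can detect 1 errors, correct 0 errors

2


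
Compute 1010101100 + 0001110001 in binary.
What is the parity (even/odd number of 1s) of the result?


1010101100 = 684
0001110001 = 113
Sum = 797 = 1100011101
1s count = 6

even parity (6 ones in 1100011101)


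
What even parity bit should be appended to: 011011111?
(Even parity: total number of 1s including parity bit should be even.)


Number of 1s in data: 7
Parity bit: 1

1


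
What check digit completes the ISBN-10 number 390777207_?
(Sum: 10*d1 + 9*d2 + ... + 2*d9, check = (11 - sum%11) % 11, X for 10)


Weighted sum: 259
259 mod 11 = 6

Check digit: 5


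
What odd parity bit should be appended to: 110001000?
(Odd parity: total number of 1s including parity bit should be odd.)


Number of 1s in data: 3
Parity bit: 0

0


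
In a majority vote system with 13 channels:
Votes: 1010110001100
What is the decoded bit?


Ones: 6 out of 13
Threshold: 7

0 (6/13 voted 1)


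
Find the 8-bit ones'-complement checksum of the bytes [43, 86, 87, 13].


Sum = 229 mod 256 = 229
Complement = 26

26


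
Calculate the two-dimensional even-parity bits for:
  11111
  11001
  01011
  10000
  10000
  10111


Row parities: 111110
Column parities: 11010

Row P: 111110, Col P: 11010, Corner: 1


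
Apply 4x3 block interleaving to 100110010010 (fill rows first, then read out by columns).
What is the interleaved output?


Matrix:
  100
  110
  010
  010
Read columns: 110001110000

110001110000


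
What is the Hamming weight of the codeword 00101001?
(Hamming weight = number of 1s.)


Counting 1s in 00101001

3


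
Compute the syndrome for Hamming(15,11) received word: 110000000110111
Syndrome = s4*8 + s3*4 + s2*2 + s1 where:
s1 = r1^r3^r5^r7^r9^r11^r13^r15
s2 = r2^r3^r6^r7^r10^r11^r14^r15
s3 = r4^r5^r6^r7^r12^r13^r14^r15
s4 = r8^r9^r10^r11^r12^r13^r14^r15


s1=0, s2=1, s3=1, s4=1

Syndrome = 14 (error at position 14)


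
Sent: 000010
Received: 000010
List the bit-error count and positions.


XOR: 000000

0 errors (received matches sent)


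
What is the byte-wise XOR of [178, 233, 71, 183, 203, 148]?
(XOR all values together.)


XOR chain: 178 ^ 233 ^ 71 ^ 183 ^ 203 ^ 148 = 244

244


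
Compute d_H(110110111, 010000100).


XOR: 100110011
Count of 1s: 5

5
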